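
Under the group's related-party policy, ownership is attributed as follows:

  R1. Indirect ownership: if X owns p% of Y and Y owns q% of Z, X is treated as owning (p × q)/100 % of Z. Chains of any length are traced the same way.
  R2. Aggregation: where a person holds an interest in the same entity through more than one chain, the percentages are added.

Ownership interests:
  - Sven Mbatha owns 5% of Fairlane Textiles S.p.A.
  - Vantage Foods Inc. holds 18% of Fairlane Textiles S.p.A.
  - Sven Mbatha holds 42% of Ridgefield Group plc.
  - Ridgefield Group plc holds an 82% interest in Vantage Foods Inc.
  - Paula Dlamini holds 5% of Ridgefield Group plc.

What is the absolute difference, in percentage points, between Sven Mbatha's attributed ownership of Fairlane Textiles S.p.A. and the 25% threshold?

Chain via Ridgefield Group plc → Vantage Foods Inc. (R1): 42% × 82% × 18% = 6.1992% of Fairlane Textiles S.p.A.
Direct interest in Fairlane Textiles S.p.A: 5%.
Aggregating (R2): 6.1992% + 5% = 11.1992%.
11.1992% falls short of the 25% threshold by 13.8008 percentage points.

13.8008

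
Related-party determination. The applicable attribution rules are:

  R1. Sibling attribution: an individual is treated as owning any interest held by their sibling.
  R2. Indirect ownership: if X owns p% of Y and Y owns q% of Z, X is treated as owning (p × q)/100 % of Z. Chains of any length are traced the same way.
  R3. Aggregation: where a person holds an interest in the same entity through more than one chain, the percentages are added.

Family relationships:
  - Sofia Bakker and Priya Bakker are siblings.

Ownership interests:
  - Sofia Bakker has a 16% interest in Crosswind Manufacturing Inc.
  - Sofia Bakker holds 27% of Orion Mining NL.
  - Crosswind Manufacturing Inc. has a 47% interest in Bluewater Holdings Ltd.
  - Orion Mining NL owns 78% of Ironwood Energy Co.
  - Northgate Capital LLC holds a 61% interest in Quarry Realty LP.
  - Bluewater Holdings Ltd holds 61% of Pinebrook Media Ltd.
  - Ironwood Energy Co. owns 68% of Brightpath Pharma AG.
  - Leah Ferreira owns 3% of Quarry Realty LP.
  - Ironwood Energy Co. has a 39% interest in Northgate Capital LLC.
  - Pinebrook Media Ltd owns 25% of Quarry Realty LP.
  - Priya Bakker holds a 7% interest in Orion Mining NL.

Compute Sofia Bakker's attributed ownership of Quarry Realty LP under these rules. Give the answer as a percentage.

By sibling attribution (R1), Sofia Bakker is treated as also owning Priya Bakker's interest in Orion Mining NL, giving 27% + 7% = 34%.
Chain via Crosswind Manufacturing Inc. → Bluewater Holdings Ltd → Pinebrook Media Ltd (R2): 16% × 47% × 61% × 25% = 1.1468% of Quarry Realty LP.
Chain via Orion Mining NL → Ironwood Energy Co. → Northgate Capital LLC (R2): 34% × 78% × 39% × 61% = 6.309108% of Quarry Realty LP.
Aggregating (R3): 1.1468% + 6.309108% = 7.455908%.

7.455908%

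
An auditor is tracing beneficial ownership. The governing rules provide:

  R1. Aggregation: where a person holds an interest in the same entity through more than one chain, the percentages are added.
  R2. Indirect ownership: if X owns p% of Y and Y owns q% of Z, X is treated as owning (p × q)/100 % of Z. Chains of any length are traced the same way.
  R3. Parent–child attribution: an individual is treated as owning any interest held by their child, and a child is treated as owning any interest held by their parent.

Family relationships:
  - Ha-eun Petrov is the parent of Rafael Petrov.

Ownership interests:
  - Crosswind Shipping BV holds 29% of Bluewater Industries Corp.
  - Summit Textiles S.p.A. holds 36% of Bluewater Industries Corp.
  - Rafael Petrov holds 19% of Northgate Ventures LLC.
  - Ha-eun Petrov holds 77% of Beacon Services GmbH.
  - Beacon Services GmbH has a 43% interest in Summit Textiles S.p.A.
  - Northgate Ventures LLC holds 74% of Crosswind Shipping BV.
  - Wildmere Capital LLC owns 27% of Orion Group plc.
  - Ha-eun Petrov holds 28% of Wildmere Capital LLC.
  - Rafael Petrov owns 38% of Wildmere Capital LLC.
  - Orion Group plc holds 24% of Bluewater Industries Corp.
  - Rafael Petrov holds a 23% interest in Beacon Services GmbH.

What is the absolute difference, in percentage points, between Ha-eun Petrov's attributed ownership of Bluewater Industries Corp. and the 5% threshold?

18.8342

By parent–child attribution (R3), Ha-eun Petrov is treated as also owning Rafael Petrov's interest in Beacon Services GmbH, giving 77% + 23% = 100%.
By parent–child attribution (R3), Ha-eun Petrov is treated as also owning Rafael Petrov's interest in Wildmere Capital LLC, giving 28% + 38% = 66%.
By parent–child attribution (R3), Ha-eun Petrov is treated as owning Rafael Petrov's 19% interest in Northgate Ventures LLC.
Chain via Beacon Services GmbH → Summit Textiles S.p.A. (R2): 100% × 43% × 36% = 15.48% of Bluewater Industries Corp.
Chain via Wildmere Capital LLC → Orion Group plc (R2): 66% × 27% × 24% = 4.2768% of Bluewater Industries Corp.
Chain via Northgate Ventures LLC → Crosswind Shipping BV (R2): 19% × 74% × 29% = 4.0774% of Bluewater Industries Corp.
Aggregating (R1): 15.48% + 4.2768% + 4.0774% = 23.8342%.
23.8342% exceeds the 5% threshold by 18.8342 percentage points.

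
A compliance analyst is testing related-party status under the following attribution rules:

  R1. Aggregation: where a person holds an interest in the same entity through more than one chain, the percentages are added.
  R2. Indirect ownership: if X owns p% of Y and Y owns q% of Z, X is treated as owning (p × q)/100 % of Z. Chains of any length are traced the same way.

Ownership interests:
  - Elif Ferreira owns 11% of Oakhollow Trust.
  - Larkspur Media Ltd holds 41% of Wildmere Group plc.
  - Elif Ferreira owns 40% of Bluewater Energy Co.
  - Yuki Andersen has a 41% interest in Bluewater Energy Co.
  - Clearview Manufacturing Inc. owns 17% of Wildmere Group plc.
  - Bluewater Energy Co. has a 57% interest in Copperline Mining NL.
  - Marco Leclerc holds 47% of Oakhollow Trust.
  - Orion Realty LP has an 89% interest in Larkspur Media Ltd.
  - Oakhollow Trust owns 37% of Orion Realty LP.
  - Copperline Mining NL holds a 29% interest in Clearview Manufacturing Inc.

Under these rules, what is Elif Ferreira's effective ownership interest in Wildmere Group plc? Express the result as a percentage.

Chain via Bluewater Energy Co. → Copperline Mining NL → Clearview Manufacturing Inc. (R2): 40% × 57% × 29% × 17% = 1.12404% of Wildmere Group plc.
Chain via Oakhollow Trust → Orion Realty LP → Larkspur Media Ltd (R2): 11% × 37% × 89% × 41% = 1.485143% of Wildmere Group plc.
Aggregating (R1): 1.12404% + 1.485143% = 2.609183%.

2.609183%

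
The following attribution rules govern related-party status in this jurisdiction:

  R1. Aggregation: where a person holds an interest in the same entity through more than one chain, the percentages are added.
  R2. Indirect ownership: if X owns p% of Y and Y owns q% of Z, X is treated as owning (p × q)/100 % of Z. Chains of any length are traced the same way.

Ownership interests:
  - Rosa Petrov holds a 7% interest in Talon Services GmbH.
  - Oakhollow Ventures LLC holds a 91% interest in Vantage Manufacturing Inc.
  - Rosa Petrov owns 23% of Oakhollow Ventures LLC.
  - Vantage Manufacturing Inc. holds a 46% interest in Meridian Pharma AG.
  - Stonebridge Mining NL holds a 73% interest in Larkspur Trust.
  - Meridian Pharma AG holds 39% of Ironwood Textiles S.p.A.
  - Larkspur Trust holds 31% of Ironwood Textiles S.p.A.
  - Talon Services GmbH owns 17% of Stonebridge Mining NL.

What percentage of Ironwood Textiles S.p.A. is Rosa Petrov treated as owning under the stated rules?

Chain via Talon Services GmbH → Stonebridge Mining NL → Larkspur Trust (R2): 7% × 17% × 73% × 31% = 0.269297% of Ironwood Textiles S.p.A.
Chain via Oakhollow Ventures LLC → Vantage Manufacturing Inc. → Meridian Pharma AG (R2): 23% × 91% × 46% × 39% = 3.754842% of Ironwood Textiles S.p.A.
Aggregating (R1): 0.269297% + 3.754842% = 4.024139%.

4.024139%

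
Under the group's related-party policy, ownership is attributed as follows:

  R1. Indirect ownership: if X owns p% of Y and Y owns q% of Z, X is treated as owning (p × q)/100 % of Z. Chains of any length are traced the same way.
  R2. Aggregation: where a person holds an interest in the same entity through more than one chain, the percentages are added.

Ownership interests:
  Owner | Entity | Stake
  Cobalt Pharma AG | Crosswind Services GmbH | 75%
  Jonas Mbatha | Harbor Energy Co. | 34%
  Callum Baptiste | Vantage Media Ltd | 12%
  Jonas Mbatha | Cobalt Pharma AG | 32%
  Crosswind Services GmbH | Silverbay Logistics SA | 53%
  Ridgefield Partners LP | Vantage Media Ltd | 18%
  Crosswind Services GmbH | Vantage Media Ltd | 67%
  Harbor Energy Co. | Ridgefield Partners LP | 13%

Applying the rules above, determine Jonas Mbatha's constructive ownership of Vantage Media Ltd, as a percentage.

16.8756%

Chain via Cobalt Pharma AG → Crosswind Services GmbH (R1): 32% × 75% × 67% = 16.08% of Vantage Media Ltd.
Chain via Harbor Energy Co. → Ridgefield Partners LP (R1): 34% × 13% × 18% = 0.7956% of Vantage Media Ltd.
Aggregating (R2): 16.08% + 0.7956% = 16.8756%.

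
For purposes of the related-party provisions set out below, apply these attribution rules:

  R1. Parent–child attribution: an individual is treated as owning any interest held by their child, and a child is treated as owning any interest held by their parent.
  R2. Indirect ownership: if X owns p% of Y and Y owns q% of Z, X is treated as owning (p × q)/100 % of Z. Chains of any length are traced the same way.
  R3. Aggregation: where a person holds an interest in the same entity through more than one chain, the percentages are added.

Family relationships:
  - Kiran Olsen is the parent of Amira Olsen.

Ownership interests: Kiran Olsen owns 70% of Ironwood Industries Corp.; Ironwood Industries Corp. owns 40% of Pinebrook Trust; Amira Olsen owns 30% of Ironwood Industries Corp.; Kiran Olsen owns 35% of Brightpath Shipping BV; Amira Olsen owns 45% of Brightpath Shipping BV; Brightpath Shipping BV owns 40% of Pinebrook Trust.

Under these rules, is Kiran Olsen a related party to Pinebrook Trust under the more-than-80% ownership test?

No

By parent–child attribution (R1), Kiran Olsen is treated as also owning Amira Olsen's interest in Ironwood Industries Corp, giving 70% + 30% = 100%.
By parent–child attribution (R1), Kiran Olsen is treated as also owning Amira Olsen's interest in Brightpath Shipping BV, giving 35% + 45% = 80%.
Chain via Ironwood Industries Corp. (R2): 100% × 40% = 40% of Pinebrook Trust.
Chain via Brightpath Shipping BV (R2): 80% × 40% = 32% of Pinebrook Trust.
Aggregating (R3): 40% + 32% = 72%.
72% does not exceed the 80% threshold, so Kiran is not a related party to Pinebrook Trust.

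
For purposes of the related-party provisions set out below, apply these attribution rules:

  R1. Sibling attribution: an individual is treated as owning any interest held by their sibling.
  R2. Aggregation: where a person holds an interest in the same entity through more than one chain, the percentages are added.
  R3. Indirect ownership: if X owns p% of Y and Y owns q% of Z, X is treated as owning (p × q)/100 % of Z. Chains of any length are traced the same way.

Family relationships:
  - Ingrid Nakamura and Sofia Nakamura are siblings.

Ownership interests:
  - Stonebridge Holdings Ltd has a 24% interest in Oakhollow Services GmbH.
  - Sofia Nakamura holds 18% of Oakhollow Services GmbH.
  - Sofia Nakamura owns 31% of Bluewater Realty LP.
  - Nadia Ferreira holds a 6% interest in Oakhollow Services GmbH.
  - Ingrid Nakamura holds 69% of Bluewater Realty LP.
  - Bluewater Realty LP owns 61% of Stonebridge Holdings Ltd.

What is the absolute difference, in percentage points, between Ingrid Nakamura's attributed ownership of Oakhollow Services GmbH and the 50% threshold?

By sibling attribution (R1), Ingrid Nakamura is treated as also owning Sofia Nakamura's interest in Bluewater Realty LP, giving 69% + 31% = 100%.
By sibling attribution (R1), Ingrid Nakamura is treated as owning Sofia Nakamura's 18% interest in Oakhollow Services GmbH.
Chain via Bluewater Realty LP → Stonebridge Holdings Ltd (R3): 100% × 61% × 24% = 14.64% of Oakhollow Services GmbH.
Direct interest in Oakhollow Services GmbH: 18%.
Aggregating (R2): 14.64% + 18% = 32.64%.
32.64% falls short of the 50% threshold by 17.36 percentage points.

17.36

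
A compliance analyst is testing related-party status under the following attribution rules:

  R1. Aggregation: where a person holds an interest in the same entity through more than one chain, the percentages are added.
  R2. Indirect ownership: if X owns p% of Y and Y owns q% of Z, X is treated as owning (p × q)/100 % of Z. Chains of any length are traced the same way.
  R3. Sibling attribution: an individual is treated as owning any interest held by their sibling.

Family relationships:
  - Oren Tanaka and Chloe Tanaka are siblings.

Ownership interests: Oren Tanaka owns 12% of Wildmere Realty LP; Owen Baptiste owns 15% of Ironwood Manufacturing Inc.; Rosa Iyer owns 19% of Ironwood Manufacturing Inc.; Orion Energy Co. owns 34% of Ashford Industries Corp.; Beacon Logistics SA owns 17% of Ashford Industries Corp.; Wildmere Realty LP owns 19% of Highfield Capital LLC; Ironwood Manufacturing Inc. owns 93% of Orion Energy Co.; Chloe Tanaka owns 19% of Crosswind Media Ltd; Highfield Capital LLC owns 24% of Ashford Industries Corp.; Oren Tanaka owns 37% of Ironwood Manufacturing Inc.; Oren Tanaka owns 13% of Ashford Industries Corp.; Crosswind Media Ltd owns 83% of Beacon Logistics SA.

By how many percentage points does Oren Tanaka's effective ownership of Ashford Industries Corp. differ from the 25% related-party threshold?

By sibling attribution (R3), Oren Tanaka is treated as owning Chloe Tanaka's 19% interest in Crosswind Media Ltd.
Chain via Wildmere Realty LP → Highfield Capital LLC (R2): 12% × 19% × 24% = 0.5472% of Ashford Industries Corp.
Chain via Ironwood Manufacturing Inc. → Orion Energy Co. (R2): 37% × 93% × 34% = 11.6994% of Ashford Industries Corp.
Direct interest in Ashford Industries Corp: 13%.
Chain via Crosswind Media Ltd → Beacon Logistics SA (R2): 19% × 83% × 17% = 2.6809% of Ashford Industries Corp.
Aggregating (R1): 0.5472% + 11.6994% + 13% + 2.6809% = 27.9275%.
27.9275% exceeds the 25% threshold by 2.9275 percentage points.

2.9275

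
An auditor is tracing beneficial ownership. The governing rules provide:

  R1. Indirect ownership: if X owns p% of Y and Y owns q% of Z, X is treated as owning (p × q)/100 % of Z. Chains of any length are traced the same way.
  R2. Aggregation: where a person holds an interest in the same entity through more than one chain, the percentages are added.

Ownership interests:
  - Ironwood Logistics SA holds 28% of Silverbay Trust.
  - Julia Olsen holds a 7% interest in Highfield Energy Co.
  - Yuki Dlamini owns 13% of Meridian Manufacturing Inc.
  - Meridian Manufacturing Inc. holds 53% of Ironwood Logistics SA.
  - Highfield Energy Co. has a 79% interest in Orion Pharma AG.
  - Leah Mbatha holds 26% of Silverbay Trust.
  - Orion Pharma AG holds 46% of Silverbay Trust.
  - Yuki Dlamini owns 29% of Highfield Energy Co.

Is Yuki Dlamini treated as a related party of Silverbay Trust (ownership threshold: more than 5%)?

Chain via Meridian Manufacturing Inc. → Ironwood Logistics SA (R1): 13% × 53% × 28% = 1.9292% of Silverbay Trust.
Chain via Highfield Energy Co. → Orion Pharma AG (R1): 29% × 79% × 46% = 10.5386% of Silverbay Trust.
Aggregating (R2): 1.9292% + 10.5386% = 12.4678%.
12.4678% exceeds the 5% threshold, so Yuki is a related party to Silverbay Trust.

Yes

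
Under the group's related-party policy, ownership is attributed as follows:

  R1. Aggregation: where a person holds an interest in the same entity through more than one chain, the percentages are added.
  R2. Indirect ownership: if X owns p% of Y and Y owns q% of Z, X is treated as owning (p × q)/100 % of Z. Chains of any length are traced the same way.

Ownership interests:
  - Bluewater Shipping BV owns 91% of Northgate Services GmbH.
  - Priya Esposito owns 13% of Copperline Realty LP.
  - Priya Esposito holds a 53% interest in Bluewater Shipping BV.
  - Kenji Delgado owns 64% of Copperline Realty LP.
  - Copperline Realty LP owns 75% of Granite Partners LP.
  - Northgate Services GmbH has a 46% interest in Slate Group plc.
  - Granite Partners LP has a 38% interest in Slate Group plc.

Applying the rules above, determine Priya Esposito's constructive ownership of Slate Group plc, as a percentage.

Chain via Copperline Realty LP → Granite Partners LP (R2): 13% × 75% × 38% = 3.705% of Slate Group plc.
Chain via Bluewater Shipping BV → Northgate Services GmbH (R2): 53% × 91% × 46% = 22.1858% of Slate Group plc.
Aggregating (R1): 3.705% + 22.1858% = 25.8908%.

25.8908%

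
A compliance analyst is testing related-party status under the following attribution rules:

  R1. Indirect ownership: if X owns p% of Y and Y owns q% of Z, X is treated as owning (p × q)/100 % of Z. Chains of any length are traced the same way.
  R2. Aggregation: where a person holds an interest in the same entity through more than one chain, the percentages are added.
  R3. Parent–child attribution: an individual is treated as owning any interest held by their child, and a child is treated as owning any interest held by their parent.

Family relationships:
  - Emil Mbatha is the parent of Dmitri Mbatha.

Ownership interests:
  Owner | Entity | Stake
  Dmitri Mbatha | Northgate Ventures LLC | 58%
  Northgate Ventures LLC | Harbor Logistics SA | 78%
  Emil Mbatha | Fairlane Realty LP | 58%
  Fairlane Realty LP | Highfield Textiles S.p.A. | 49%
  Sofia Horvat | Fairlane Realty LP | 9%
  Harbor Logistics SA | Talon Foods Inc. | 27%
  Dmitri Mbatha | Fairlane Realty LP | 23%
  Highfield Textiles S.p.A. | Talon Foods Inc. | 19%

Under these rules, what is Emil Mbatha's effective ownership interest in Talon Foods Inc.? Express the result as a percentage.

19.7559%

By parent–child attribution (R3), Emil Mbatha is treated as also owning Dmitri Mbatha's interest in Fairlane Realty LP, giving 58% + 23% = 81%.
By parent–child attribution (R3), Emil Mbatha is treated as owning Dmitri Mbatha's 58% interest in Northgate Ventures LLC.
Chain via Fairlane Realty LP → Highfield Textiles S.p.A. (R1): 81% × 49% × 19% = 7.5411% of Talon Foods Inc.
Chain via Northgate Ventures LLC → Harbor Logistics SA (R1): 58% × 78% × 27% = 12.2148% of Talon Foods Inc.
Aggregating (R2): 7.5411% + 12.2148% = 19.7559%.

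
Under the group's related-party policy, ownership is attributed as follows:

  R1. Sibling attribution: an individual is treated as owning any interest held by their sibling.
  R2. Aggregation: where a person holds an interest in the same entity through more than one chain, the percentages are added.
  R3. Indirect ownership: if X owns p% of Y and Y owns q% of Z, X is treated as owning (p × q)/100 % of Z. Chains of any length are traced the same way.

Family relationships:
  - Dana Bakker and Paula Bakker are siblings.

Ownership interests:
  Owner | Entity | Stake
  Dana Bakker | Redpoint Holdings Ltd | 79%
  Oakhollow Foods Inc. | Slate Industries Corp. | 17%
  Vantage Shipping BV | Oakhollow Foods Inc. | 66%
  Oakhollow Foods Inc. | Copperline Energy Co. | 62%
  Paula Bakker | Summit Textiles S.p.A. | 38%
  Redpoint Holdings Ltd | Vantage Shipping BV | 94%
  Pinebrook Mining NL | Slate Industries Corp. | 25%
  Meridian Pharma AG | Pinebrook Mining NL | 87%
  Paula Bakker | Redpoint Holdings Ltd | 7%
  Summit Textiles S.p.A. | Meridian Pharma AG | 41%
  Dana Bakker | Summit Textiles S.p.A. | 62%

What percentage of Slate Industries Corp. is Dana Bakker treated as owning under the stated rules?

17.987748%

By sibling attribution (R1), Dana Bakker is treated as also owning Paula Bakker's interest in Summit Textiles S.p.A, giving 62% + 38% = 100%.
By sibling attribution (R1), Dana Bakker is treated as also owning Paula Bakker's interest in Redpoint Holdings Ltd, giving 79% + 7% = 86%.
Chain via Summit Textiles S.p.A. → Meridian Pharma AG → Pinebrook Mining NL (R3): 100% × 41% × 87% × 25% = 8.9175% of Slate Industries Corp.
Chain via Redpoint Holdings Ltd → Vantage Shipping BV → Oakhollow Foods Inc. (R3): 86% × 94% × 66% × 17% = 9.070248% of Slate Industries Corp.
Aggregating (R2): 8.9175% + 9.070248% = 17.987748%.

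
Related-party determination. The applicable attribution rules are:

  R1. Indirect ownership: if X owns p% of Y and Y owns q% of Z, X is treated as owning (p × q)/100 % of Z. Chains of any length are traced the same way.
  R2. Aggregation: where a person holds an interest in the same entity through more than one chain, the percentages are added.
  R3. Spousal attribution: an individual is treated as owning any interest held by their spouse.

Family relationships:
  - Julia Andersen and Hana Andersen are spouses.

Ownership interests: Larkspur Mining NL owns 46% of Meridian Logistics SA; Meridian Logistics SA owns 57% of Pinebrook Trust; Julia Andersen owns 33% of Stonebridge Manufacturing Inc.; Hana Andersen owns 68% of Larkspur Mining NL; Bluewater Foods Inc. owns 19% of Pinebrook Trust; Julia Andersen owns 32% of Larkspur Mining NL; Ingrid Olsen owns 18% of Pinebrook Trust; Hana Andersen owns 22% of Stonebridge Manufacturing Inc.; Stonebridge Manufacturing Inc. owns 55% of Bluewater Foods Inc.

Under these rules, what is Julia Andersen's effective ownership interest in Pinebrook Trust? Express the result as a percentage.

By spousal attribution (R3), Julia Andersen is treated as also owning Hana Andersen's interest in Stonebridge Manufacturing Inc, giving 33% + 22% = 55%.
By spousal attribution (R3), Julia Andersen is treated as also owning Hana Andersen's interest in Larkspur Mining NL, giving 32% + 68% = 100%.
Chain via Stonebridge Manufacturing Inc. → Bluewater Foods Inc. (R1): 55% × 55% × 19% = 5.7475% of Pinebrook Trust.
Chain via Larkspur Mining NL → Meridian Logistics SA (R1): 100% × 46% × 57% = 26.22% of Pinebrook Trust.
Aggregating (R2): 5.7475% + 26.22% = 31.9675%.

31.9675%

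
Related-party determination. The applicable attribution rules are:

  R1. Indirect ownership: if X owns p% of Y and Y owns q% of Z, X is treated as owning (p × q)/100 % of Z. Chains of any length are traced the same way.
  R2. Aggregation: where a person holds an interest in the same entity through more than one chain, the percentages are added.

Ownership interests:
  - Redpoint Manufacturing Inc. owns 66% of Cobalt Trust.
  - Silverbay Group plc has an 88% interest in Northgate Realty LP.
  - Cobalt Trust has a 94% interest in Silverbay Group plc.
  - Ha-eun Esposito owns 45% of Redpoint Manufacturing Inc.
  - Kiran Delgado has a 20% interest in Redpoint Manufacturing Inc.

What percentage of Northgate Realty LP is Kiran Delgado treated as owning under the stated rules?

Chain via Redpoint Manufacturing Inc. → Cobalt Trust → Silverbay Group plc (R1): 20% × 66% × 94% × 88% = 10.91904% of Northgate Realty LP.

10.91904%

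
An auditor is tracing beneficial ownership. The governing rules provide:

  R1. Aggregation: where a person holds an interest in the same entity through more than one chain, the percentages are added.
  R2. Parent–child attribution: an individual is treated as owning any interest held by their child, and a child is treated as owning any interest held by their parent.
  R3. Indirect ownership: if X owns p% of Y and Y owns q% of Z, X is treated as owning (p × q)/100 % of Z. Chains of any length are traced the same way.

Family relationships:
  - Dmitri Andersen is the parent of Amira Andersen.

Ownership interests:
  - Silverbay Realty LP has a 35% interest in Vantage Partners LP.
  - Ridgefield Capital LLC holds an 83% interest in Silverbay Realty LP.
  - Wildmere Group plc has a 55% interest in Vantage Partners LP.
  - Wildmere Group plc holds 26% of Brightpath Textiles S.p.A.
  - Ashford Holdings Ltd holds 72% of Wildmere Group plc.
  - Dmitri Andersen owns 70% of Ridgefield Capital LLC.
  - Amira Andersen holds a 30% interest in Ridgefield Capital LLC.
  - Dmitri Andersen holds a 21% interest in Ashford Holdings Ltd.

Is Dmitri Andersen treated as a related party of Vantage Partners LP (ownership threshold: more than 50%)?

By parent–child attribution (R2), Dmitri Andersen is treated as also owning Amira Andersen's interest in Ridgefield Capital LLC, giving 70% + 30% = 100%.
Chain via Ashford Holdings Ltd → Wildmere Group plc (R3): 21% × 72% × 55% = 8.316% of Vantage Partners LP.
Chain via Ridgefield Capital LLC → Silverbay Realty LP (R3): 100% × 83% × 35% = 29.05% of Vantage Partners LP.
Aggregating (R1): 8.316% + 29.05% = 37.366%.
37.366% does not exceed the 50% threshold, so Dmitri is not a related party to Vantage Partners LP.

No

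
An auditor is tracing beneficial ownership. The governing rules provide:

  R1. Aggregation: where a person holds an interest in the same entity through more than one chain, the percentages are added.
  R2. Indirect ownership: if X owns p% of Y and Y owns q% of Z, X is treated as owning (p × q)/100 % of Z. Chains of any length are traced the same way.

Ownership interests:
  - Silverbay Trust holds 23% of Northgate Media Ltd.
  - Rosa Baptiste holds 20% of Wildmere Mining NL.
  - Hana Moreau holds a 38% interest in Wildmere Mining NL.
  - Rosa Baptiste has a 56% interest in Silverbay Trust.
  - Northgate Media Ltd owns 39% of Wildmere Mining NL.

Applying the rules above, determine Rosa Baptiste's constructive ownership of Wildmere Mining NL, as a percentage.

25.0232%

Chain via Silverbay Trust → Northgate Media Ltd (R2): 56% × 23% × 39% = 5.0232% of Wildmere Mining NL.
Direct interest in Wildmere Mining NL: 20%.
Aggregating (R1): 5.0232% + 20% = 25.0232%.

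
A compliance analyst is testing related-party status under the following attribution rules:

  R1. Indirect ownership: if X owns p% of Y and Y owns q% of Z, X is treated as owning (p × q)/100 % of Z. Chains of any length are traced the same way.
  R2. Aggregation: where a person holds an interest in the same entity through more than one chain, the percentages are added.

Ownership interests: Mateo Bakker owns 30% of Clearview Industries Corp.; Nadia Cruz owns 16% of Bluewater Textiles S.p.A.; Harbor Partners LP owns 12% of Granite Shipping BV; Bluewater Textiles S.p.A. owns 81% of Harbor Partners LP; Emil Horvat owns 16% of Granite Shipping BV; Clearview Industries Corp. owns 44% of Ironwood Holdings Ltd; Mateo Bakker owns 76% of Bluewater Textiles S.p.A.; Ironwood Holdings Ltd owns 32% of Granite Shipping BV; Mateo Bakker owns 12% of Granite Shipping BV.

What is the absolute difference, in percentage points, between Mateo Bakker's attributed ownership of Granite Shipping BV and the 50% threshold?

Chain via Bluewater Textiles S.p.A. → Harbor Partners LP (R1): 76% × 81% × 12% = 7.3872% of Granite Shipping BV.
Chain via Clearview Industries Corp. → Ironwood Holdings Ltd (R1): 30% × 44% × 32% = 4.224% of Granite Shipping BV.
Direct interest in Granite Shipping BV: 12%.
Aggregating (R2): 7.3872% + 4.224% + 12% = 23.6112%.
23.6112% falls short of the 50% threshold by 26.3888 percentage points.

26.3888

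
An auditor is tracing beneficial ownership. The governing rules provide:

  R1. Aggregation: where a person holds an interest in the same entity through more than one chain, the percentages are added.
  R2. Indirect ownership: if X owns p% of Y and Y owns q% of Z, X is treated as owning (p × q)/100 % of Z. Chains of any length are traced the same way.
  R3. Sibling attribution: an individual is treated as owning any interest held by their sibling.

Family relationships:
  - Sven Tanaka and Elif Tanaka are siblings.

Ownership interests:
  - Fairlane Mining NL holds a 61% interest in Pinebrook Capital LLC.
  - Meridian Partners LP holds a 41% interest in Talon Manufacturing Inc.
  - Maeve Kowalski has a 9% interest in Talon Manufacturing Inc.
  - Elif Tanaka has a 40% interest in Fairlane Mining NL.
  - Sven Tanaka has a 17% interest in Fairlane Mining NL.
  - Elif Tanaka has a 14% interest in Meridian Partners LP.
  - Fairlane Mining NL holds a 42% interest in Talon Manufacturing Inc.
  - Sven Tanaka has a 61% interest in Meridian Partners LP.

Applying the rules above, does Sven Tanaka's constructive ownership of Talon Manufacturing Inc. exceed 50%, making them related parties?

By sibling attribution (R3), Sven Tanaka is treated as also owning Elif Tanaka's interest in Fairlane Mining NL, giving 17% + 40% = 57%.
By sibling attribution (R3), Sven Tanaka is treated as also owning Elif Tanaka's interest in Meridian Partners LP, giving 61% + 14% = 75%.
Chain via Fairlane Mining NL (R2): 57% × 42% = 23.94% of Talon Manufacturing Inc.
Chain via Meridian Partners LP (R2): 75% × 41% = 30.75% of Talon Manufacturing Inc.
Aggregating (R1): 23.94% + 30.75% = 54.69%.
54.69% exceeds the 50% threshold, so Sven is a related party to Talon Manufacturing Inc.

Yes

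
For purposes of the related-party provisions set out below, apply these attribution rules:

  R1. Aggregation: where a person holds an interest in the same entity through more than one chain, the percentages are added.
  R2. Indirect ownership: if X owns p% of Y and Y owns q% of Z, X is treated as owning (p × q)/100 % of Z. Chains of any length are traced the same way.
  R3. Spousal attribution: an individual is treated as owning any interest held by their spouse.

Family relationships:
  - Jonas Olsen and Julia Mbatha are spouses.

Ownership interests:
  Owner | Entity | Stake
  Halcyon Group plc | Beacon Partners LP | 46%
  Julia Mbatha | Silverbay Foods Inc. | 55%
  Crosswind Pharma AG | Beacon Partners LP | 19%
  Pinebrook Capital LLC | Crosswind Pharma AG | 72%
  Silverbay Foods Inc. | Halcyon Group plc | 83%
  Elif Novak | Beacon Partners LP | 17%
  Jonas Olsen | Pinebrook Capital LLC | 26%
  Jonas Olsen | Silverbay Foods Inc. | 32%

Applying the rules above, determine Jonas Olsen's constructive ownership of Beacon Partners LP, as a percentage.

36.7734%

By spousal attribution (R3), Jonas Olsen is treated as also owning Julia Mbatha's interest in Silverbay Foods Inc, giving 32% + 55% = 87%.
Chain via Silverbay Foods Inc. → Halcyon Group plc (R2): 87% × 83% × 46% = 33.2166% of Beacon Partners LP.
Chain via Pinebrook Capital LLC → Crosswind Pharma AG (R2): 26% × 72% × 19% = 3.5568% of Beacon Partners LP.
Aggregating (R1): 33.2166% + 3.5568% = 36.7734%.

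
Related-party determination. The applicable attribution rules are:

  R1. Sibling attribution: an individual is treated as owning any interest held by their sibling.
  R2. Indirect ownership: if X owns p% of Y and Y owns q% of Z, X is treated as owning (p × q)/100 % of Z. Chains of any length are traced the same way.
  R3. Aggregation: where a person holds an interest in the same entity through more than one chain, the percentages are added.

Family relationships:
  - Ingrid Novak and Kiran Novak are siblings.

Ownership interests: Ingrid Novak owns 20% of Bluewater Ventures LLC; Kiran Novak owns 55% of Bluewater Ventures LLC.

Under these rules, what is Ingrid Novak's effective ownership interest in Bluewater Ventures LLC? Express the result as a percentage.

75%

By sibling attribution (R1), Ingrid Novak is treated as also owning Kiran Novak's interest in Bluewater Ventures LLC, giving 20% + 55% = 75%.
Direct interest in Bluewater Ventures LLC: 75%.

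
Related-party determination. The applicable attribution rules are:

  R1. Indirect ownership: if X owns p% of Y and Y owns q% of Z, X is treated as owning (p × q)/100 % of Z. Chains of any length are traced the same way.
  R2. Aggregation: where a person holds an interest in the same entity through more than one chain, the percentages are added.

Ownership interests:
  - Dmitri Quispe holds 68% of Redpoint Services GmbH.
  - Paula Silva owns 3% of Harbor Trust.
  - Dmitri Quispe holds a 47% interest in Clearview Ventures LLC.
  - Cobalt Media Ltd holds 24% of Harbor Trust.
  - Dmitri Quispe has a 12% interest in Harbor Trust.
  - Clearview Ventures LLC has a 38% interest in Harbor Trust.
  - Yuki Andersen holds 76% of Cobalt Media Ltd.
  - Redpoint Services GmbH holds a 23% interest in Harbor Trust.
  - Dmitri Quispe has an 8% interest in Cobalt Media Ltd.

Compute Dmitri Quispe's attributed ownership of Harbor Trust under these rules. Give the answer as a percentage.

47.42%

Chain via Clearview Ventures LLC (R1): 47% × 38% = 17.86% of Harbor Trust.
Chain via Cobalt Media Ltd (R1): 8% × 24% = 1.92% of Harbor Trust.
Chain via Redpoint Services GmbH (R1): 68% × 23% = 15.64% of Harbor Trust.
Direct interest in Harbor Trust: 12%.
Aggregating (R2): 17.86% + 1.92% + 15.64% + 12% = 47.42%.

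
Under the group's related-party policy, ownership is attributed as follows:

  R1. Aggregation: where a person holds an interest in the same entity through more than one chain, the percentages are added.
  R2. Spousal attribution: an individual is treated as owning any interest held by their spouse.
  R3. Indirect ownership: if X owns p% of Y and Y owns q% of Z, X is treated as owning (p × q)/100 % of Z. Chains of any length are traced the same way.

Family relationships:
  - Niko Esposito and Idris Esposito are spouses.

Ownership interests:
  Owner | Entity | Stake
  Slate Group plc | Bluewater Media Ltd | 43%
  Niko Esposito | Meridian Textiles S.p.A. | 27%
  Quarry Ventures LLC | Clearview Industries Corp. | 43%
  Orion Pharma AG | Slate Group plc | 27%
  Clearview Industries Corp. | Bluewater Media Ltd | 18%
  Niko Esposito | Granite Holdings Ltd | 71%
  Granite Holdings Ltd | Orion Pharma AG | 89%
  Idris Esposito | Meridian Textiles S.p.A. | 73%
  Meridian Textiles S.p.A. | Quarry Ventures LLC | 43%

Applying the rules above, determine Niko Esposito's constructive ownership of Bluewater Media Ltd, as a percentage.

By spousal attribution (R2), Niko Esposito is treated as also owning Idris Esposito's interest in Meridian Textiles S.p.A, giving 27% + 73% = 100%.
Chain via Granite Holdings Ltd → Orion Pharma AG → Slate Group plc (R3): 71% × 89% × 27% × 43% = 7.336359% of Bluewater Media Ltd.
Chain via Meridian Textiles S.p.A. → Quarry Ventures LLC → Clearview Industries Corp. (R3): 100% × 43% × 43% × 18% = 3.3282% of Bluewater Media Ltd.
Aggregating (R1): 7.336359% + 3.3282% = 10.664559%.

10.664559%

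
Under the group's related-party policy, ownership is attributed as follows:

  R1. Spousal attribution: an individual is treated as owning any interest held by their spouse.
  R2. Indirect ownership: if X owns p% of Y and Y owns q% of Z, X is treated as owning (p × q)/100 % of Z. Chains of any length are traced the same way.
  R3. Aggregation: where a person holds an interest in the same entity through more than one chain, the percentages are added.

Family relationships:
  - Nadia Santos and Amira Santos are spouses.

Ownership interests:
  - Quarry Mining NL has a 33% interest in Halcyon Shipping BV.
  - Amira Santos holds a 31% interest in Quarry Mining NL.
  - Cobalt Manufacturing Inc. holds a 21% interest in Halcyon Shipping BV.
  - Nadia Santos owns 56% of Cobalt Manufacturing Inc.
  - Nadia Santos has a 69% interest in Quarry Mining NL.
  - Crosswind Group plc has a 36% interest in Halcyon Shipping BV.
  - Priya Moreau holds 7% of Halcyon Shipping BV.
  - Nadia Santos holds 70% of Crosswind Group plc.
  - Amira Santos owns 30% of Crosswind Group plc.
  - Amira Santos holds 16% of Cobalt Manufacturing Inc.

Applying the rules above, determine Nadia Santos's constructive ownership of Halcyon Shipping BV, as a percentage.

By spousal attribution (R1), Nadia Santos is treated as also owning Amira Santos's interest in Crosswind Group plc, giving 70% + 30% = 100%.
By spousal attribution (R1), Nadia Santos is treated as also owning Amira Santos's interest in Quarry Mining NL, giving 69% + 31% = 100%.
By spousal attribution (R1), Nadia Santos is treated as also owning Amira Santos's interest in Cobalt Manufacturing Inc, giving 56% + 16% = 72%.
Chain via Crosswind Group plc (R2): 100% × 36% = 36% of Halcyon Shipping BV.
Chain via Quarry Mining NL (R2): 100% × 33% = 33% of Halcyon Shipping BV.
Chain via Cobalt Manufacturing Inc. (R2): 72% × 21% = 15.12% of Halcyon Shipping BV.
Aggregating (R3): 36% + 33% + 15.12% = 84.12%.

84.12%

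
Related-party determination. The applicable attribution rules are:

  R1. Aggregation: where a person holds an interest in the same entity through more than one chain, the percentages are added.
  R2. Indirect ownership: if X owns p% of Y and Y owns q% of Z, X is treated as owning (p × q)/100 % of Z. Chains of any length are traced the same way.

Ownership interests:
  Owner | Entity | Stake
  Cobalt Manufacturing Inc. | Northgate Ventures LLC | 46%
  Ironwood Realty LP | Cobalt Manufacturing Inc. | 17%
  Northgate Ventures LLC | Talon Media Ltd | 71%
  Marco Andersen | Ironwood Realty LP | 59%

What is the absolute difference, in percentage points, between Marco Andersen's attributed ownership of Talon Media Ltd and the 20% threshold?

Chain via Ironwood Realty LP → Cobalt Manufacturing Inc. → Northgate Ventures LLC (R2): 59% × 17% × 46% × 71% = 3.275798% of Talon Media Ltd.
3.275798% falls short of the 20% threshold by 16.724202 percentage points.

16.724202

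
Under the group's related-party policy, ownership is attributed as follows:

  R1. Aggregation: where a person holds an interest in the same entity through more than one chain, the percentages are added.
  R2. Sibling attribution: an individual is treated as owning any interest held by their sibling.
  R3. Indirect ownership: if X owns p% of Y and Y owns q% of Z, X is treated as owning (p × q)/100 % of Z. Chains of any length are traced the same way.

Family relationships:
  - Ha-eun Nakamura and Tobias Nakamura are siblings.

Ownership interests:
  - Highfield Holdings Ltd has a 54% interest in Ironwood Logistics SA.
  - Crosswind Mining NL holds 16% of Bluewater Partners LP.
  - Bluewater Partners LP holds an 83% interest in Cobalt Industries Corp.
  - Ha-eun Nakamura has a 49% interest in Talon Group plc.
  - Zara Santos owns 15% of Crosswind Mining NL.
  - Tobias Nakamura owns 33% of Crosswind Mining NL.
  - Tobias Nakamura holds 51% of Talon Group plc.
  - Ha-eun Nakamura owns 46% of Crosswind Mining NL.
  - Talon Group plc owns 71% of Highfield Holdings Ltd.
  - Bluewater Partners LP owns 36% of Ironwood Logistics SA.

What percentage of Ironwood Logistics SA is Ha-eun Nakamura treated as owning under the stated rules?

By sibling attribution (R2), Ha-eun Nakamura is treated as also owning Tobias Nakamura's interest in Crosswind Mining NL, giving 46% + 33% = 79%.
By sibling attribution (R2), Ha-eun Nakamura is treated as also owning Tobias Nakamura's interest in Talon Group plc, giving 49% + 51% = 100%.
Chain via Crosswind Mining NL → Bluewater Partners LP (R3): 79% × 16% × 36% = 4.5504% of Ironwood Logistics SA.
Chain via Talon Group plc → Highfield Holdings Ltd (R3): 100% × 71% × 54% = 38.34% of Ironwood Logistics SA.
Aggregating (R1): 4.5504% + 38.34% = 42.8904%.

42.8904%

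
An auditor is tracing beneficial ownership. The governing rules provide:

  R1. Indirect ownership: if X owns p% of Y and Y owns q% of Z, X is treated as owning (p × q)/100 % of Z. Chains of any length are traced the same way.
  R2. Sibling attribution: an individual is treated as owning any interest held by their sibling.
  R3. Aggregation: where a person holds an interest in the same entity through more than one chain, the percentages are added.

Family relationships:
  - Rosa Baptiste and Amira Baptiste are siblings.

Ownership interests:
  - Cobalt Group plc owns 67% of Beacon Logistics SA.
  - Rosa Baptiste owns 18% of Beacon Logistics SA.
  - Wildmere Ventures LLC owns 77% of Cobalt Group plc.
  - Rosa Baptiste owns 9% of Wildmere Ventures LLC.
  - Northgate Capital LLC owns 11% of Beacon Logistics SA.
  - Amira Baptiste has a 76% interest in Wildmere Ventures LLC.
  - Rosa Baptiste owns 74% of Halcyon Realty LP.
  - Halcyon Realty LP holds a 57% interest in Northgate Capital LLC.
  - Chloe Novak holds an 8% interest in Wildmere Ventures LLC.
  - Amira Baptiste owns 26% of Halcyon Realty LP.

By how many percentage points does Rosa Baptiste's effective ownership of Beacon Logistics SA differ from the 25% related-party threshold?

43.1215

By sibling attribution (R2), Rosa Baptiste is treated as also owning Amira Baptiste's interest in Wildmere Ventures LLC, giving 9% + 76% = 85%.
By sibling attribution (R2), Rosa Baptiste is treated as also owning Amira Baptiste's interest in Halcyon Realty LP, giving 74% + 26% = 100%.
Chain via Wildmere Ventures LLC → Cobalt Group plc (R1): 85% × 77% × 67% = 43.8515% of Beacon Logistics SA.
Chain via Halcyon Realty LP → Northgate Capital LLC (R1): 100% × 57% × 11% = 6.27% of Beacon Logistics SA.
Direct interest in Beacon Logistics SA: 18%.
Aggregating (R3): 43.8515% + 6.27% + 18% = 68.1215%.
68.1215% exceeds the 25% threshold by 43.1215 percentage points.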